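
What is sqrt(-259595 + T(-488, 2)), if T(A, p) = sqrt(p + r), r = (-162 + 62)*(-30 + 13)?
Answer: sqrt(-259595 + sqrt(1702)) ≈ 509.46*I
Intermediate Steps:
r = 1700 (r = -100*(-17) = 1700)
T(A, p) = sqrt(1700 + p) (T(A, p) = sqrt(p + 1700) = sqrt(1700 + p))
sqrt(-259595 + T(-488, 2)) = sqrt(-259595 + sqrt(1700 + 2)) = sqrt(-259595 + sqrt(1702))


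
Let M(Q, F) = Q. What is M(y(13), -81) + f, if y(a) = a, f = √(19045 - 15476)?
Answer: 13 + √3569 ≈ 72.741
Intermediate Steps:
f = √3569 ≈ 59.741
M(y(13), -81) + f = 13 + √3569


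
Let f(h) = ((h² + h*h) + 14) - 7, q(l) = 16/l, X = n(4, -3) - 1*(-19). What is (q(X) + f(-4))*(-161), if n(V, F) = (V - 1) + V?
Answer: -82915/13 ≈ -6378.1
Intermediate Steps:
n(V, F) = -1 + 2*V (n(V, F) = (-1 + V) + V = -1 + 2*V)
X = 26 (X = (-1 + 2*4) - 1*(-19) = (-1 + 8) + 19 = 7 + 19 = 26)
f(h) = 7 + 2*h² (f(h) = ((h² + h²) + 14) - 7 = (2*h² + 14) - 7 = (14 + 2*h²) - 7 = 7 + 2*h²)
(q(X) + f(-4))*(-161) = (16/26 + (7 + 2*(-4)²))*(-161) = (16*(1/26) + (7 + 2*16))*(-161) = (8/13 + (7 + 32))*(-161) = (8/13 + 39)*(-161) = (515/13)*(-161) = -82915/13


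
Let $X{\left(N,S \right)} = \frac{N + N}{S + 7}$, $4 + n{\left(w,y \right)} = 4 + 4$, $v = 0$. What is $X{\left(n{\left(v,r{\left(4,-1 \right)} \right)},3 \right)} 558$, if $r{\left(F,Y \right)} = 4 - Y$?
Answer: $\frac{2232}{5} \approx 446.4$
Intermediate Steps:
$n{\left(w,y \right)} = 4$ ($n{\left(w,y \right)} = -4 + \left(4 + 4\right) = -4 + 8 = 4$)
$X{\left(N,S \right)} = \frac{2 N}{7 + S}$
$X{\left(n{\left(v,r{\left(4,-1 \right)} \right)},3 \right)} 558 = 2 \cdot 4 \frac{1}{7 + 3} \cdot 558 = 2 \cdot 4 \cdot \frac{1}{10} \cdot 558 = \frac{4}{5} \cdot 558 = \frac{2232}{5}$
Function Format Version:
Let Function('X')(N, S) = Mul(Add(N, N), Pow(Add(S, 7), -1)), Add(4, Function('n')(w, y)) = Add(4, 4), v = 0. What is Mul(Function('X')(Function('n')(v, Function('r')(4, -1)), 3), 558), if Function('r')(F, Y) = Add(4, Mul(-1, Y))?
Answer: Rational(2232, 5) ≈ 446.40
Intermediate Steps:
Function('n')(w, y) = 4 (Function('n')(w, y) = Add(-4, Add(4, 4)) = Add(-4, 8) = 4)
Function('X')(N, S) = Mul(2, N, Pow(Add(7, S), -1)) (Function('X')(N, S) = Mul(Mul(2, N), Pow(Add(7, S), -1)) = Mul(2, N, Pow(Add(7, S), -1)))
Mul(Function('X')(Function('n')(v, Function('r')(4, -1)), 3), 558) = Mul(Mul(2, 4, Pow(Add(7, 3), -1)), 558) = Mul(Mul(2, 4, Pow(10, -1)), 558) = Mul(Mul(2, 4, Rational(1, 10)), 558) = Mul(Rational(4, 5), 558) = Rational(2232, 5)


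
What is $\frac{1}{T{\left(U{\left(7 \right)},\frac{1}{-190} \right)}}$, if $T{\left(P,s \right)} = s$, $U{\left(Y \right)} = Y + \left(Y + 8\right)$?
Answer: $-190$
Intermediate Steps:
$U{\left(Y \right)} = 8 + 2 Y$ ($U{\left(Y \right)} = Y + \left(8 + Y\right) = 8 + 2 Y$)
$\frac{1}{T{\left(U{\left(7 \right)},\frac{1}{-190} \right)}} = \frac{1}{\frac{1}{-190}} = \frac{1}{- \frac{1}{190}} = -190$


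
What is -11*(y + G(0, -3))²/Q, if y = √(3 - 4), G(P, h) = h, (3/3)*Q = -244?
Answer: 22/61 - 33*I/122 ≈ 0.36066 - 0.27049*I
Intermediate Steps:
Q = -244
y = I (y = √(-1) = I ≈ 1.0*I)
-11*(y + G(0, -3))²/Q = -11*(I - 3)²/(-244) = -11*(-3 + I)²*(-1)/244 = -(-11)*(-3 + I)²/244 = 11*(-3 + I)²/244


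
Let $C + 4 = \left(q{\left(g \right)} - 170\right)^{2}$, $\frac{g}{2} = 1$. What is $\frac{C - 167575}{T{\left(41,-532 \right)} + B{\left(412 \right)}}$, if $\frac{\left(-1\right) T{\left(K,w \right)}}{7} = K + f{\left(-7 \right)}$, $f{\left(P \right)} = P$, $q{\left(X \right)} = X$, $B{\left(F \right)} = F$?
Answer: $- \frac{139355}{174} \approx -800.89$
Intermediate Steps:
$g = 2$ ($g = 2 \cdot 1 = 2$)
$C = 28220$ ($C = -4 + \left(2 - 170\right)^{2} = -4 + \left(-168\right)^{2} = -4 + 28224 = 28220$)
$T{\left(K,w \right)} = 49 - 7 K$ ($T{\left(K,w \right)} = - 7 \left(K - 7\right) = - 7 \left(-7 + K\right) = 49 - 7 K$)
$\frac{C - 167575}{T{\left(41,-532 \right)} + B{\left(412 \right)}} = \frac{28220 - 167575}{\left(49 - 287\right) + 412} = - \frac{139355}{\left(49 - 287\right) + 412} = - \frac{139355}{-238 + 412} = - \frac{139355}{174}$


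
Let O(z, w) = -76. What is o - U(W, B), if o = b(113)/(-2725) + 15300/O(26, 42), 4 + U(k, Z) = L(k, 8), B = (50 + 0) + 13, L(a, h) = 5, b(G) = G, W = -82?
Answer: -10477047/51775 ≈ -202.36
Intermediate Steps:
B = 63 (B = 50 + 13 = 63)
U(k, Z) = 1 (U(k, Z) = -4 + 5 = 1)
o = -10425272/51775 (o = 113/(-2725) + 15300/(-76) = 113*(-1/2725) + 15300*(-1/76) = -113/2725 - 3825/19 = -10425272/51775 ≈ -201.36)
o - U(W, B) = -10425272/51775 - 1*1 = -10425272/51775 - 1 = -10477047/51775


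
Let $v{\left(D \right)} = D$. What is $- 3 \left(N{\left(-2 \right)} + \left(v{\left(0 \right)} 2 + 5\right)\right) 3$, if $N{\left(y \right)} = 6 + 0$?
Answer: $-99$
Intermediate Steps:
$N{\left(y \right)} = 6$
$- 3 \left(N{\left(-2 \right)} + \left(v{\left(0 \right)} 2 + 5\right)\right) 3 = - 3 \left(6 + \left(0 \cdot 2 + 5\right)\right) 3 = - 3 \left(6 + \left(0 + 5\right)\right) 3 = - 3 \left(6 + 5\right) 3 = \left(-3\right) 11 \cdot 3 = \left(-33\right) 3 = -99$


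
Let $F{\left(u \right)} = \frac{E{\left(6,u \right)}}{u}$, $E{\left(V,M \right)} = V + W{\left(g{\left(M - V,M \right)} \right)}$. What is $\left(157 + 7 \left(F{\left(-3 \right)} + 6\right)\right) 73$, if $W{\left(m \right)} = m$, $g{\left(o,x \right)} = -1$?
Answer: $\frac{41026}{3} \approx 13675.0$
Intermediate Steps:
$E{\left(V,M \right)} = -1 + V$ ($E{\left(V,M \right)} = V - 1 = -1 + V$)
$F{\left(u \right)} = \frac{5}{u}$ ($F{\left(u \right)} = \frac{-1 + 6}{u} = \frac{5}{u}$)
$\left(157 + 7 \left(F{\left(-3 \right)} + 6\right)\right) 73 = \left(157 + 7 \left(\frac{5}{-3} + 6\right)\right) 73 = \left(157 + 7 \left(5 \left(- \frac{1}{3}\right) + 6\right)\right) 73 = \left(157 + 7 \left(- \frac{5}{3} + 6\right)\right) 73 = \left(157 + 7 \cdot \frac{13}{3}\right) 73 = \left(157 + \frac{91}{3}\right) 73 = \frac{562}{3} \cdot 73 = \frac{41026}{3}$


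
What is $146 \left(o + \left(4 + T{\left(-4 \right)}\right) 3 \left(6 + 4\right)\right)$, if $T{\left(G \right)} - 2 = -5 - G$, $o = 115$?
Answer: $38690$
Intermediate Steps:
$T{\left(G \right)} = -3 - G$ ($T{\left(G \right)} = 2 - \left(5 + G\right) = -3 - G$)
$146 \left(o + \left(4 + T{\left(-4 \right)}\right) 3 \left(6 + 4\right)\right) = 146 \left(115 + \left(4 - -1\right) 3 \left(6 + 4\right)\right) = 146 \left(115 + \left(4 + \left(-3 + 4\right)\right) 3 \cdot 10\right) = 146 \left(115 + \left(4 + 1\right) 3 \cdot 10\right) = 146 \left(115 + 5 \cdot 3 \cdot 10\right) = 146 \left(115 + 15 \cdot 10\right) = 146 \left(115 + 150\right) = 146 \cdot 265 = 38690$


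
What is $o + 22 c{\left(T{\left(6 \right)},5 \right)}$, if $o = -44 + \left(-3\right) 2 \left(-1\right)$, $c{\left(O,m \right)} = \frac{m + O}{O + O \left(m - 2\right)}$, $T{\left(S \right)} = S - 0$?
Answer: $- \frac{335}{12} \approx -27.917$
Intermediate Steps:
$T{\left(S \right)} = S$ ($T{\left(S \right)} = S + 0 = S$)
$c{\left(O,m \right)} = \frac{O + m}{O + O \left(-2 + m\right)}$
$o = -38$ ($o = -44 - -6 = -44 + 6 = -38$)
$o + 22 c{\left(T{\left(6 \right)},5 \right)} = -38 + 22 \frac{6 + 5}{6 \left(-1 + 5\right)} = -38 + 22 \cdot \frac{1}{6} \cdot \frac{1}{4} \cdot 11 = -38 + 22 \cdot \frac{11}{24} = -38 + \frac{121}{12} = - \frac{335}{12}$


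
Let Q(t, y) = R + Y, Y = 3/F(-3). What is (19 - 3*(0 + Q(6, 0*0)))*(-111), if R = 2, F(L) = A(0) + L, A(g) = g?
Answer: -1776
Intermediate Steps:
F(L) = L (F(L) = 0 + L = L)
Y = -1 (Y = 3/(-3) = 3*(-⅓) = -1)
Q(t, y) = 1 (Q(t, y) = 2 - 1 = 1)
(19 - 3*(0 + Q(6, 0*0)))*(-111) = (19 - 3*(0 + 1))*(-111) = (19 - 3*1)*(-111) = (19 - 3)*(-111) = 16*(-111) = -1776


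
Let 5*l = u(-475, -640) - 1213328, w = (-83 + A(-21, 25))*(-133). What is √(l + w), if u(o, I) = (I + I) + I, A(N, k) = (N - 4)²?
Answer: I*√7878390/5 ≈ 561.37*I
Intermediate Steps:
A(N, k) = (-4 + N)²
u(o, I) = 3*I (u(o, I) = 2*I + I = 3*I)
w = -72086 (w = (-83 + (-4 - 21)²)*(-133) = (-83 + (-25)²)*(-133) = (-83 + 625)*(-133) = 542*(-133) = -72086)
l = -1215248/5 (l = (3*(-640) - 1213328)/5 = (-1920 - 1213328)/5 = (⅕)*(-1215248) = -1215248/5 ≈ -2.4305e+5)
√(l + w) = √(-1215248/5 - 72086) = √(-1575678/5) = I*√7878390/5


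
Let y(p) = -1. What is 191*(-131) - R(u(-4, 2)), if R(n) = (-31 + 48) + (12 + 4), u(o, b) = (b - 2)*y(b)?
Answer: -25054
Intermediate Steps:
u(o, b) = 2 - b (u(o, b) = (b - 2)*(-1) = (-2 + b)*(-1) = 2 - b)
R(n) = 33 (R(n) = 17 + 16 = 33)
191*(-131) - R(u(-4, 2)) = 191*(-131) - 1*33 = -25021 - 33 = -25054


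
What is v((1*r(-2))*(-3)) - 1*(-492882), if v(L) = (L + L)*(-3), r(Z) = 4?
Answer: 492954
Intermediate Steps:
v(L) = -6*L (v(L) = (2*L)*(-3) = -6*L)
v((1*r(-2))*(-3)) - 1*(-492882) = -6*1*4*(-3) - 1*(-492882) = -24*(-3) + 492882 = -6*(-12) + 492882 = 72 + 492882 = 492954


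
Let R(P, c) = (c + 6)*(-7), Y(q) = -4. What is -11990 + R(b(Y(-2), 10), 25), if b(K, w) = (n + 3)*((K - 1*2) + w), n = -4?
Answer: -12207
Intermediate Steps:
b(K, w) = 2 - K - w (b(K, w) = (-4 + 3)*((K - 1*2) + w) = -((K - 2) + w) = -((-2 + K) + w) = -(-2 + K + w) = 2 - K - w)
R(P, c) = -42 - 7*c (R(P, c) = (6 + c)*(-7) = -42 - 7*c)
-11990 + R(b(Y(-2), 10), 25) = -11990 + (-42 - 7*25) = -11990 + (-42 - 175) = -11990 - 217 = -12207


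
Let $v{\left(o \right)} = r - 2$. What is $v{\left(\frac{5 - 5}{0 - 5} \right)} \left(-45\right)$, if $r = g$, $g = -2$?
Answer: $180$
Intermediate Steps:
$r = -2$
$v{\left(o \right)} = -4$ ($v{\left(o \right)} = -2 - 2 = -4$)
$v{\left(\frac{5 - 5}{0 - 5} \right)} \left(-45\right) = \left(-4\right) \left(-45\right) = 180$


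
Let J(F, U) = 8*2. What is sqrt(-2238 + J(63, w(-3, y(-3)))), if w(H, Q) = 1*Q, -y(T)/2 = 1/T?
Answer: I*sqrt(2222) ≈ 47.138*I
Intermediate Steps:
y(T) = -2/T
w(H, Q) = Q
J(F, U) = 16
sqrt(-2238 + J(63, w(-3, y(-3)))) = sqrt(-2238 + 16) = sqrt(-2222) = I*sqrt(2222)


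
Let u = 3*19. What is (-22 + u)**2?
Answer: 1225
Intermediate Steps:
u = 57
(-22 + u)**2 = (-22 + 57)**2 = 35**2 = 1225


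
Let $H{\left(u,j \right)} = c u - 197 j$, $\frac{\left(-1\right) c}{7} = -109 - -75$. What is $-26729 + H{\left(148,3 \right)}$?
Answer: $7904$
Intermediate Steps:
$c = 238$ ($c = - 7 \left(-109 - -75\right) = - 7 \left(-109 + 75\right) = \left(-7\right) \left(-34\right) = 238$)
$H{\left(u,j \right)} = - 197 j + 238 u$ ($H{\left(u,j \right)} = 238 u - 197 j = - 197 j + 238 u$)
$-26729 + H{\left(148,3 \right)} = -26729 + \left(\left(-197\right) 3 + 238 \cdot 148\right) = -26729 + \left(-591 + 35224\right) = -26729 + 34633 = 7904$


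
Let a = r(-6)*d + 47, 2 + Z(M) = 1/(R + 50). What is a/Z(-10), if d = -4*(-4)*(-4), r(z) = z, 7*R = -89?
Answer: -112491/515 ≈ -218.43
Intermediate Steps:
R = -89/7 (R = (⅐)*(-89) = -89/7 ≈ -12.714)
Z(M) = -515/261 (Z(M) = -2 + 1/(-89/7 + 50) = -2 + 1/(261/7) = -2 + 7/261 = -515/261)
d = -64 (d = 16*(-4) = -64)
a = 431 (a = -6*(-64) + 47 = 384 + 47 = 431)
a/Z(-10) = 431/(-515/261) = 431*(-261/515) = -112491/515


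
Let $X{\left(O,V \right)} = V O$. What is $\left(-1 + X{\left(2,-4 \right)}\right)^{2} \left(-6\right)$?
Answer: $-486$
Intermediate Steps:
$X{\left(O,V \right)} = O V$
$\left(-1 + X{\left(2,-4 \right)}\right)^{2} \left(-6\right) = \left(-1 + 2 \left(-4\right)\right)^{2} \left(-6\right) = \left(-1 - 8\right)^{2} \left(-6\right) = \left(-9\right)^{2} \left(-6\right) = 81 \left(-6\right) = -486$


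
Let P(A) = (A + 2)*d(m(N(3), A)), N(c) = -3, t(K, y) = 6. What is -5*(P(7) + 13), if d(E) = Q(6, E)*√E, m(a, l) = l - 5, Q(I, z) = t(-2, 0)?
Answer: -65 - 270*√2 ≈ -446.84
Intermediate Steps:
Q(I, z) = 6
m(a, l) = -5 + l
d(E) = 6*√E
P(A) = 6*√(-5 + A)*(2 + A) (P(A) = (A + 2)*(6*√(-5 + A)) = (2 + A)*(6*√(-5 + A)) = 6*√(-5 + A)*(2 + A))
-5*(P(7) + 13) = -5*(6*√(-5 + 7)*(2 + 7) + 13) = -5*(6*√2*9 + 13) = -5*(54*√2 + 13) = -5*(13 + 54*√2) = -65 - 270*√2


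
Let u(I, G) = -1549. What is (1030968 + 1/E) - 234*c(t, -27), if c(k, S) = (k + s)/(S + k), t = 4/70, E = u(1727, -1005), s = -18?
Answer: 1505714544785/1460707 ≈ 1.0308e+6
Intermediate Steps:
E = -1549
t = 2/35 (t = 4*(1/70) = 2/35 ≈ 0.057143)
c(k, S) = (-18 + k)/(S + k) (c(k, S) = (k - 18)/(S + k) = (-18 + k)/(S + k))
(1030968 + 1/E) - 234*c(t, -27) = (1030968 + 1/(-1549)) - 234*(-18 + 2/35)/(-27 + 2/35) = (1030968 - 1/1549) - 234*(-628)/((-943/35)*35) = 1596969431/1549 - (-8190)*(-628)/(943*35) = 1596969431/1549 - 234*628/943 = 1596969431/1549 - 146952/943 = 1505714544785/1460707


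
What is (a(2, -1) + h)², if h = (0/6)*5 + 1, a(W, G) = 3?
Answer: 16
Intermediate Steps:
h = 1 (h = (0*(⅙))*5 + 1 = 0*5 + 1 = 0 + 1 = 1)
(a(2, -1) + h)² = (3 + 1)² = 4² = 16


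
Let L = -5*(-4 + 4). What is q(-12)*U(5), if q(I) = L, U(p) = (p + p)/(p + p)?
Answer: 0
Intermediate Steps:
U(p) = 1 (U(p) = (2*p)/((2*p)) = (2*p)*(1/(2*p)) = 1)
L = 0 (L = -5*0 = 0)
q(I) = 0
q(-12)*U(5) = 0*1 = 0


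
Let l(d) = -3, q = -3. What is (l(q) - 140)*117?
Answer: -16731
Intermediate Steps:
(l(q) - 140)*117 = (-3 - 140)*117 = -143*117 = -16731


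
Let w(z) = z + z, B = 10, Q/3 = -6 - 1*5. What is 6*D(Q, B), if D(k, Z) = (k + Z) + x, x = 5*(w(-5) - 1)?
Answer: -468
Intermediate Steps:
Q = -33 (Q = 3*(-6 - 1*5) = 3*(-6 - 5) = 3*(-11) = -33)
w(z) = 2*z
x = -55 (x = 5*(2*(-5) - 1) = 5*(-10 - 1) = 5*(-11) = -55)
D(k, Z) = -55 + Z + k (D(k, Z) = (k + Z) - 55 = (Z + k) - 55 = -55 + Z + k)
6*D(Q, B) = 6*(-55 + 10 - 33) = 6*(-78) = -468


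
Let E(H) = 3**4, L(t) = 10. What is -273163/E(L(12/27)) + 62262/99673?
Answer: -27221932477/8073513 ≈ -3371.8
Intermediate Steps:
E(H) = 81
-273163/E(L(12/27)) + 62262/99673 = -273163/81 + 62262/99673 = -27221932477/8073513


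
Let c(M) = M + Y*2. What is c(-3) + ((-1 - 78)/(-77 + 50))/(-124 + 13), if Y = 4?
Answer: 14906/2997 ≈ 4.9736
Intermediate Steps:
c(M) = 8 + M (c(M) = M + 4*2 = M + 8 = 8 + M)
c(-3) + ((-1 - 78)/(-77 + 50))/(-124 + 13) = (8 - 3) + ((-1 - 78)/(-77 + 50))/(-124 + 13) = 5 + (-79/(-27))/(-111) = 5 - (-79)*(-1)/(111*27) = 5 - 1/111*79/27 = 5 - 79/2997 = 14906/2997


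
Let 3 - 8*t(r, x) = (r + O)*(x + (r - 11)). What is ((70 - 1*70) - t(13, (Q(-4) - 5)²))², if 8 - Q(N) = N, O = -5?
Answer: 164025/64 ≈ 2562.9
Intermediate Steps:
Q(N) = 8 - N
t(r, x) = 3/8 - (-5 + r)*(-11 + r + x)/8 (t(r, x) = 3/8 - (r - 5)*(x + (r - 11))/8 = 3/8 - (-5 + r)*(x + (-11 + r))/8 = 3/8 - (-5 + r)*(-11 + r + x)/8)
((70 - 1*70) - t(13, (Q(-4) - 5)²))² = ((70 - 1*70) - (-13/2 + 2*13 - ⅛*13² + 5*((8 - 1*(-4)) - 5)²/8 - ⅛*13*((8 - 1*(-4)) - 5)²))² = ((70 - 70) - (-13/2 + 26 - ⅛*169 + 5*((8 + 4) - 5)²/8 - ⅛*13*((8 + 4) - 5)²))² = (0 - (-13/2 + 26 - 169/8 + 5*(12 - 5)²/8 - ⅛*13*(12 - 5)²))² = (0 - (-13/2 + 26 - 169/8 + (5/8)*7² - ⅛*13*7²))² = (0 - (-13/2 + 26 - 169/8 + (5/8)*49 - ⅛*13*49))² = (0 - (-13/2 + 26 - 169/8 + 245/8 - 637/8))² = (0 - 1*(-405/8))² = (0 + 405/8)² = (405/8)² = 164025/64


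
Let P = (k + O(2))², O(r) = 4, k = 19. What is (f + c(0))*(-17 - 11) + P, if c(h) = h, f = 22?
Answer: -87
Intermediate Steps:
P = 529 (P = (19 + 4)² = 23² = 529)
(f + c(0))*(-17 - 11) + P = (22 + 0)*(-17 - 11) + 529 = 22*(-28) + 529 = -616 + 529 = -87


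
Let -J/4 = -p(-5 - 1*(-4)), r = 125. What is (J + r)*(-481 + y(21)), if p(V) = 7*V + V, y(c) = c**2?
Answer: -3720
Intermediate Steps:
p(V) = 8*V
J = -32 (J = -(-4)*8*(-5 - 1*(-4)) = -(-4)*8*(-5 + 4) = -(-4)*8*(-1) = -(-4)*(-8) = -4*8 = -32)
(J + r)*(-481 + y(21)) = (-32 + 125)*(-481 + 21**2) = 93*(-481 + 441) = 93*(-40) = -3720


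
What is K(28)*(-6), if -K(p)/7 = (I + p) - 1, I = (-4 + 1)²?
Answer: 1512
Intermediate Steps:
I = 9 (I = (-3)² = 9)
K(p) = -56 - 7*p (K(p) = -7*((9 + p) - 1) = -7*(8 + p) = -56 - 7*p)
K(28)*(-6) = (-56 - 7*28)*(-6) = (-56 - 196)*(-6) = -252*(-6) = 1512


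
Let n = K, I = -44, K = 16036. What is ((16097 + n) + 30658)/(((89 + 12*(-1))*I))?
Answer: -62791/3388 ≈ -18.533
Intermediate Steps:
n = 16036
((16097 + n) + 30658)/(((89 + 12*(-1))*I)) = ((16097 + 16036) + 30658)/(((89 + 12*(-1))*(-44))) = (32133 + 30658)/(((89 - 12)*(-44))) = 62791/((77*(-44))) = 62791/(-3388) = 62791*(-1/3388) = -62791/3388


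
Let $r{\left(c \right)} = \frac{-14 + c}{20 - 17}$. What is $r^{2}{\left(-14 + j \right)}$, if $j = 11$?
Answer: $\frac{289}{9} \approx 32.111$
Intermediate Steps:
$r{\left(c \right)} = - \frac{14}{3} + \frac{c}{3}$ ($r{\left(c \right)} = \frac{-14 + c}{3} = \left(-14 + c\right) \frac{1}{3} = - \frac{14}{3} + \frac{c}{3}$)
$r^{2}{\left(-14 + j \right)} = \left(- \frac{14}{3} + \frac{-14 + 11}{3}\right)^{2} = \left(- \frac{14}{3} + \frac{1}{3} \left(-3\right)\right)^{2} = \left(- \frac{14}{3} - 1\right)^{2} = \left(- \frac{17}{3}\right)^{2} = \frac{289}{9}$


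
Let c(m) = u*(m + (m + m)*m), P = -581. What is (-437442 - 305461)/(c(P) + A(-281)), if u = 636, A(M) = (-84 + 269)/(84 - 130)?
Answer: -34173538/19734371311 ≈ -0.0017317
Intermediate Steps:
A(M) = -185/46 (A(M) = 185/(-46) = 185*(-1/46) = -185/46)
c(m) = 636*m + 1272*m² (c(m) = 636*(m + (m + m)*m) = 636*(m + (2*m)*m) = 636*(m + 2*m²) = 636*m + 1272*m²)
(-437442 - 305461)/(c(P) + A(-281)) = (-437442 - 305461)/(636*(-581)*(1 + 2*(-581)) - 185/46) = -742903/(636*(-581)*(1 - 1162) - 185/46) = -742903/(636*(-581)*(-1161) - 185/46) = -742903/(429008076 - 185/46) = -742903/19734371311/46 = -742903*46/19734371311 = -34173538/19734371311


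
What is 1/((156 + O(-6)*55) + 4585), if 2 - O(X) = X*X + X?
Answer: 1/3201 ≈ 0.00031240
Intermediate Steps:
O(X) = 2 - X - X² (O(X) = 2 - (X*X + X) = 2 - (X² + X) = 2 - (X + X²) = 2 + (-X - X²) = 2 - X - X²)
1/((156 + O(-6)*55) + 4585) = 1/((156 + (2 - 1*(-6) - 1*(-6)²)*55) + 4585) = 1/((156 + (2 + 6 - 1*36)*55) + 4585) = 1/((156 + (2 + 6 - 36)*55) + 4585) = 1/((156 - 28*55) + 4585) = 1/((156 - 1540) + 4585) = 1/(-1384 + 4585) = 1/3201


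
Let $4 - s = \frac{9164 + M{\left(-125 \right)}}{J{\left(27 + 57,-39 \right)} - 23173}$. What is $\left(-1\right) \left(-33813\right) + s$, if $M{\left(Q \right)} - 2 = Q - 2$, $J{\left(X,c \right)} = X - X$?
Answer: $\frac{783650380}{23173} \approx 33817.0$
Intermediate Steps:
$J{\left(X,c \right)} = 0$
$M{\left(Q \right)} = Q$ ($M{\left(Q \right)} = 2 + \left(Q - 2\right) = 2 + \left(-2 + Q\right) = Q$)
$s = \frac{101731}{23173}$ ($s = 4 - \frac{9164 - 125}{0 - 23173} = 4 - \frac{9039}{-23173} = 4 - 9039 \left(- \frac{1}{23173}\right) = 4 - - \frac{9039}{23173} = 4 + \frac{9039}{23173} = \frac{101731}{23173} \approx 4.3901$)
$\left(-1\right) \left(-33813\right) + s = \left(-1\right) \left(-33813\right) + \frac{101731}{23173} = 33813 + \frac{101731}{23173} = \frac{783650380}{23173}$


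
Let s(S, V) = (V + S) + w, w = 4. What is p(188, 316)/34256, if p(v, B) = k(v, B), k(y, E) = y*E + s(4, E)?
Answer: 14933/8564 ≈ 1.7437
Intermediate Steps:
s(S, V) = 4 + S + V (s(S, V) = (V + S) + 4 = (S + V) + 4 = 4 + S + V)
k(y, E) = 8 + E + E*y (k(y, E) = y*E + (4 + 4 + E) = E*y + (8 + E) = 8 + E + E*y)
p(v, B) = 8 + B + B*v
p(188, 316)/34256 = (8 + 316 + 316*188)/34256 = (8 + 316 + 59408)*(1/34256) = 59732*(1/34256) = 14933/8564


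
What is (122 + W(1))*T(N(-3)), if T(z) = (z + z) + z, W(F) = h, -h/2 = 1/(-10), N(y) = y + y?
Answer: -10998/5 ≈ -2199.6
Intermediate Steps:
N(y) = 2*y
h = ⅕ (h = -2/(-10) = -2*(-⅒) = ⅕ ≈ 0.20000)
W(F) = ⅕
T(z) = 3*z (T(z) = 2*z + z = 3*z)
(122 + W(1))*T(N(-3)) = (122 + ⅕)*(3*(2*(-3))) = 611*(3*(-6))/5 = (611/5)*(-18) = -10998/5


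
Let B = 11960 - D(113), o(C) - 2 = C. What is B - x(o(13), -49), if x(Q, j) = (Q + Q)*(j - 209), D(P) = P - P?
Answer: 19700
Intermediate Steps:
D(P) = 0
o(C) = 2 + C
x(Q, j) = 2*Q*(-209 + j) (x(Q, j) = (2*Q)*(-209 + j) = 2*Q*(-209 + j))
B = 11960 (B = 11960 - 1*0 = 11960 + 0 = 11960)
B - x(o(13), -49) = 11960 - 2*(2 + 13)*(-209 - 49) = 11960 - 2*15*(-258) = 11960 - 1*(-7740) = 11960 + 7740 = 19700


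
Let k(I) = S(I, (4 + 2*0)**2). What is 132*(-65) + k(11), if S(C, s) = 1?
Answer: -8579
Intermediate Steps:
k(I) = 1
132*(-65) + k(11) = 132*(-65) + 1 = -8580 + 1 = -8579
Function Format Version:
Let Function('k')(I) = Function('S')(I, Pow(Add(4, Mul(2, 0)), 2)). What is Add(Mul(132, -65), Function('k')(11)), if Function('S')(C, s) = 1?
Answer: -8579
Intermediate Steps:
Function('k')(I) = 1
Add(Mul(132, -65), Function('k')(11)) = Add(Mul(132, -65), 1) = Add(-8580, 1) = -8579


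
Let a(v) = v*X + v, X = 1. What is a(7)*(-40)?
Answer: -560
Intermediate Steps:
a(v) = 2*v (a(v) = v*1 + v = v + v = 2*v)
a(7)*(-40) = (2*7)*(-40) = 14*(-40) = -560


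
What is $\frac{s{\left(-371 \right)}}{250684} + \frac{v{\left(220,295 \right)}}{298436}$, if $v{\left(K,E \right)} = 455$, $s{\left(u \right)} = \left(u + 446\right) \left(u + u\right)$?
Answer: $- \frac{589067935}{2671897508} \approx -0.22047$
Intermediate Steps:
$s{\left(u \right)} = 2 u \left(446 + u\right)$ ($s{\left(u \right)} = \left(446 + u\right) 2 u = 2 u \left(446 + u\right)$)
$\frac{s{\left(-371 \right)}}{250684} + \frac{v{\left(220,295 \right)}}{298436} = \frac{2 \left(-371\right) \left(446 - 371\right)}{250684} + \frac{455}{298436} = 2 \left(-371\right) 75 \cdot \frac{1}{250684} + 455 \cdot \frac{1}{298436} = \left(-55650\right) \frac{1}{250684} + \frac{455}{298436} = - \frac{3975}{17906} + \frac{455}{298436} = - \frac{589067935}{2671897508}$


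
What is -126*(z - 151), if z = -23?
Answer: 21924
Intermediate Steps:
-126*(z - 151) = -126*(-23 - 151) = -126*(-174) = 21924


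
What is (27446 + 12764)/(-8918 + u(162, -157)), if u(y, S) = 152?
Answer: -20105/4383 ≈ -4.5870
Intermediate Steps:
(27446 + 12764)/(-8918 + u(162, -157)) = (27446 + 12764)/(-8918 + 152) = 40210/(-8766) = 40210*(-1/8766) = -20105/4383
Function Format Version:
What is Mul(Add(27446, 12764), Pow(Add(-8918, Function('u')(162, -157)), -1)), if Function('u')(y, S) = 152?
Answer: Rational(-20105, 4383) ≈ -4.5870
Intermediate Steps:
Mul(Add(27446, 12764), Pow(Add(-8918, Function('u')(162, -157)), -1)) = Mul(Add(27446, 12764), Pow(Add(-8918, 152), -1)) = Mul(40210, Pow(-8766, -1)) = Mul(40210, Rational(-1, 8766)) = Rational(-20105, 4383)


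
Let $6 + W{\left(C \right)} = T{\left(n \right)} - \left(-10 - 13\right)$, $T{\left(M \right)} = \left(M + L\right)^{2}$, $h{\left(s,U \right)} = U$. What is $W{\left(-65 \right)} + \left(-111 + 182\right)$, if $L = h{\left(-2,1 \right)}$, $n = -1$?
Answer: $88$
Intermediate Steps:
$L = 1$
$T{\left(M \right)} = \left(1 + M\right)^{2}$ ($T{\left(M \right)} = \left(M + 1\right)^{2} = \left(1 + M\right)^{2}$)
$W{\left(C \right)} = 17$ ($W{\left(C \right)} = -6 - \left(-10 - 13 - \left(1 - 1\right)^{2}\right) = -6 + \left(0^{2} - \left(-10 - 13\right)\right) = -6 + \left(0 - -23\right) = -6 + \left(0 + 23\right) = -6 + 23 = 17$)
$W{\left(-65 \right)} + \left(-111 + 182\right) = 17 + \left(-111 + 182\right) = 17 + 71 = 88$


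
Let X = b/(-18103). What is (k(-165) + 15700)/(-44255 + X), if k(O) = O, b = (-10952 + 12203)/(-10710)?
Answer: -334663824950/953366435211 ≈ -0.35103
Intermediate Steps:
b = -139/1190 (b = 1251*(-1/10710) = -139/1190 ≈ -0.11681)
X = 139/21542570 (X = -139/1190/(-18103) = -139/1190*(-1/18103) = 139/21542570 ≈ 6.4523e-6)
(k(-165) + 15700)/(-44255 + X) = (-165 + 15700)/(-44255 + 139/21542570) = 15535/(-953366435211/21542570) = 15535*(-21542570/953366435211) = -334663824950/953366435211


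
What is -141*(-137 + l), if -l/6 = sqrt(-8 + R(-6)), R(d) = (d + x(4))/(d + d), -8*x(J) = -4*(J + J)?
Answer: 19317 + 141*I*sqrt(282) ≈ 19317.0 + 2367.8*I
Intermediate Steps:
x(J) = J (x(J) = -(-1)*(J + J)/2 = -(-1)*2*J/2 = -(-1)*J = J)
R(d) = (4 + d)/(2*d) (R(d) = (d + 4)/(d + d) = (4 + d)/((2*d)) = (4 + d)*(1/(2*d)) = (4 + d)/(2*d))
l = -I*sqrt(282) (l = -6*sqrt(-8 + (1/2)*(4 - 6)/(-6)) = -6*sqrt(-8 + (1/2)*(-1/6)*(-2)) = -6*sqrt(-8 + 1/6) = -I*sqrt(282) ≈ -16.793*I)
-141*(-137 + l) = -141*(-137 - I*sqrt(282)) = 19317 + 141*I*sqrt(282)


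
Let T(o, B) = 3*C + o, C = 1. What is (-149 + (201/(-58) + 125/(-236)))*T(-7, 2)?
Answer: 1047099/1711 ≈ 611.98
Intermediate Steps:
T(o, B) = 3 + o (T(o, B) = 3*1 + o = 3 + o)
(-149 + (201/(-58) + 125/(-236)))*T(-7, 2) = (-149 + (201/(-58) + 125/(-236)))*(3 - 7) = (-149 + (201*(-1/58) + 125*(-1/236)))*(-4) = (-149 + (-201/58 - 125/236))*(-4) = (-149 - 27343/6844)*(-4) = -1047099/6844*(-4) = 1047099/1711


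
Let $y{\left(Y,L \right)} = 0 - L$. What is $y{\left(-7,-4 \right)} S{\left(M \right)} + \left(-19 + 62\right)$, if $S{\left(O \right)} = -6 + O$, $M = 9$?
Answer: $55$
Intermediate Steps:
$y{\left(Y,L \right)} = - L$
$y{\left(-7,-4 \right)} S{\left(M \right)} + \left(-19 + 62\right) = \left(-1\right) \left(-4\right) \left(-6 + 9\right) + \left(-19 + 62\right) = 4 \cdot 3 + 43 = 12 + 43 = 55$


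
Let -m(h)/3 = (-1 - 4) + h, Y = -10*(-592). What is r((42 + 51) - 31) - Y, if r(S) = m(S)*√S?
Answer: -5920 - 171*√62 ≈ -7266.5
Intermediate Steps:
Y = 5920
m(h) = 15 - 3*h (m(h) = -3*((-1 - 4) + h) = -3*(-5 + h) = 15 - 3*h)
r(S) = √S*(15 - 3*S) (r(S) = (15 - 3*S)*√S = √S*(15 - 3*S))
r((42 + 51) - 31) - Y = 3*√((42 + 51) - 31)*(5 - ((42 + 51) - 31)) - 1*5920 = 3*√(93 - 31)*(5 - (93 - 31)) - 5920 = 3*√62*(5 - 1*62) - 5920 = 3*√62*(5 - 62) - 5920 = 3*√62*(-57) - 5920 = -171*√62 - 5920 = -5920 - 171*√62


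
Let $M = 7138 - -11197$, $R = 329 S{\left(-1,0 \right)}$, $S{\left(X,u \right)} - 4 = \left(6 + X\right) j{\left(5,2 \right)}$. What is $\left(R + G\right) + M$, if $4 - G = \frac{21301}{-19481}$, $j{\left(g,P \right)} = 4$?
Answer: $\frac{73015048}{2783} \approx 26236.0$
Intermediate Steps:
$S{\left(X,u \right)} = 28 + 4 X$ ($S{\left(X,u \right)} = 4 + \left(6 + X\right) 4 = 4 + \left(24 + 4 X\right) = 28 + 4 X$)
$R = 7896$ ($R = 329 \left(28 + 4 \left(-1\right)\right) = 329 \left(28 - 4\right) = 329 \cdot 24 = 7896$)
$G = \frac{14175}{2783}$ ($G = 4 - \frac{21301}{-19481} = 4 - 21301 \left(- \frac{1}{19481}\right) = 4 - - \frac{3043}{2783} = 4 + \frac{3043}{2783} = \frac{14175}{2783} \approx 5.0934$)
$M = 18335$ ($M = 7138 + 11197 = 18335$)
$\left(R + G\right) + M = \left(7896 + \frac{14175}{2783}\right) + 18335 = \frac{21988743}{2783} + 18335 = \frac{73015048}{2783}$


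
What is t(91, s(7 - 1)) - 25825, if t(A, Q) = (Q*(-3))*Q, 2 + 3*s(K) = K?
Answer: -77491/3 ≈ -25830.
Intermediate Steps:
s(K) = -2/3 + K/3
t(A, Q) = -3*Q**2 (t(A, Q) = (-3*Q)*Q = -3*Q**2)
t(91, s(7 - 1)) - 25825 = -3*(-2/3 + (7 - 1)/3)**2 - 25825 = -3*(-2/3 + (1/3)*6)**2 - 25825 = -3*(-2/3 + 2)**2 - 25825 = -3*(4/3)**2 - 25825 = -3*16/9 - 25825 = -16/3 - 25825 = -77491/3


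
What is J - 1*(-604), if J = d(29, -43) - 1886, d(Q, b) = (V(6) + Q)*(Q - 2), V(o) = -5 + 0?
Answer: -634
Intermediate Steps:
V(o) = -5
d(Q, b) = (-5 + Q)*(-2 + Q) (d(Q, b) = (-5 + Q)*(Q - 2) = (-5 + Q)*(-2 + Q))
J = -1238 (J = (10 + 29**2 - 7*29) - 1886 = (10 + 841 - 203) - 1886 = 648 - 1886 = -1238)
J - 1*(-604) = -1238 - 1*(-604) = -1238 + 604 = -634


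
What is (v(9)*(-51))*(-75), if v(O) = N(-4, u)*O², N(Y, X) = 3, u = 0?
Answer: 929475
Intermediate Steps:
v(O) = 3*O²
(v(9)*(-51))*(-75) = ((3*9²)*(-51))*(-75) = ((3*81)*(-51))*(-75) = (243*(-51))*(-75) = -12393*(-75) = 929475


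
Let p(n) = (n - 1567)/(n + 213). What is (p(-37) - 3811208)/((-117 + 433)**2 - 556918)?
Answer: 55897851/6703576 ≈ 8.3385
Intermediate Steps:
p(n) = (-1567 + n)/(213 + n)
(p(-37) - 3811208)/((-117 + 433)**2 - 556918) = ((-1567 - 37)/(213 - 37) - 3811208)/((-117 + 433)**2 - 556918) = (-1604/176 - 3811208)/(316**2 - 556918) = ((1/176)*(-1604) - 3811208)/(99856 - 556918) = (-401/44 - 3811208)/(-457062) = -167693553/44*(-1/457062) = 55897851/6703576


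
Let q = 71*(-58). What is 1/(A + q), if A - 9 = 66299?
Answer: 1/62190 ≈ 1.6080e-5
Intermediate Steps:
A = 66308 (A = 9 + 66299 = 66308)
q = -4118
1/(A + q) = 1/(66308 - 4118) = 1/62190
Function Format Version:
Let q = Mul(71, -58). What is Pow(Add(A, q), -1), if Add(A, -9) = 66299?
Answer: Rational(1, 62190) ≈ 1.6080e-5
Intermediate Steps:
A = 66308 (A = Add(9, 66299) = 66308)
q = -4118
Pow(Add(A, q), -1) = Pow(Add(66308, -4118), -1) = Pow(62190, -1) = Rational(1, 62190)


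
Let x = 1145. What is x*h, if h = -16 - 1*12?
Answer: -32060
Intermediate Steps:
h = -28 (h = -16 - 12 = -28)
x*h = 1145*(-28) = -32060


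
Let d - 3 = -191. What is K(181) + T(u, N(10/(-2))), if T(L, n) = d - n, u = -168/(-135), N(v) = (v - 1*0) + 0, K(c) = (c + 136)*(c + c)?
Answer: 114571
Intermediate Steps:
K(c) = 2*c*(136 + c) (K(c) = (136 + c)*(2*c) = 2*c*(136 + c))
d = -188 (d = 3 - 191 = -188)
N(v) = v (N(v) = (v + 0) + 0 = v + 0 = v)
u = 56/45 (u = -168*(-1/135) = 56/45 ≈ 1.2444)
T(L, n) = -188 - n
K(181) + T(u, N(10/(-2))) = 2*181*(136 + 181) + (-188 - 10/(-2)) = 2*181*317 + (-188 - 10*(-1)/2) = 114754 + (-188 - 1*(-5)) = 114754 + (-188 + 5) = 114754 - 183 = 114571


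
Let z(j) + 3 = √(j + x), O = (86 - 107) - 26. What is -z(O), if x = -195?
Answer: 3 - 11*I*√2 ≈ 3.0 - 15.556*I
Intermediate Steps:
O = -47 (O = -21 - 26 = -47)
z(j) = -3 + √(-195 + j) (z(j) = -3 + √(j - 195) = -3 + √(-195 + j))
-z(O) = -(-3 + √(-195 - 47)) = -(-3 + √(-242)) = -(-3 + 11*I*√2) = 3 - 11*I*√2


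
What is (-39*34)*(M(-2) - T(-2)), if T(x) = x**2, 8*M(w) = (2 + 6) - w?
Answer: 7293/2 ≈ 3646.5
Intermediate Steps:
M(w) = 1 - w/8 (M(w) = ((2 + 6) - w)/8 = (8 - w)/8 = 1 - w/8)
(-39*34)*(M(-2) - T(-2)) = (-39*34)*((1 - 1/8*(-2)) - 1*(-2)**2) = -1326*((1 + 1/4) - 1*4) = -1326*(5/4 - 4) = -1326*(-11/4) = 7293/2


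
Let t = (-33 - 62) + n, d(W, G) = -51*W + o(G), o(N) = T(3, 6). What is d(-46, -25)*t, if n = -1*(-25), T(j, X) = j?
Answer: -164430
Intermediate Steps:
o(N) = 3
d(W, G) = 3 - 51*W (d(W, G) = -51*W + 3 = 3 - 51*W)
n = 25
t = -70 (t = (-33 - 62) + 25 = -95 + 25 = -70)
d(-46, -25)*t = (3 - 51*(-46))*(-70) = (3 + 2346)*(-70) = 2349*(-70) = -164430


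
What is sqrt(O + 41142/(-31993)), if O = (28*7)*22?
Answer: sqrt(4412240179282)/31993 ≈ 65.656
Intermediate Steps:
O = 4312 (O = 196*22 = 4312)
sqrt(O + 41142/(-31993)) = sqrt(4312 + 41142/(-31993)) = sqrt(4312 + 41142*(-1/31993)) = sqrt(4312 - 41142/31993) = sqrt(137912674/31993) = sqrt(4412240179282)/31993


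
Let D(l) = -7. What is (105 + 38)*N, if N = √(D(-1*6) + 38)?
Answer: 143*√31 ≈ 796.19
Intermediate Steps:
N = √31 (N = √(-7 + 38) = √31 ≈ 5.5678)
(105 + 38)*N = (105 + 38)*√31 = 143*√31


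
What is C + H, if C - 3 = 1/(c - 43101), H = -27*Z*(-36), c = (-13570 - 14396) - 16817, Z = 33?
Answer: 2819230835/87884 ≈ 32079.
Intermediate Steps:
c = -44783 (c = -27966 - 16817 = -44783)
H = 32076 (H = -27*33*(-36) = -891*(-36) = 32076)
C = 263651/87884 (C = 3 + 1/(-44783 - 43101) = 3 + 1/(-87884) = 3 - 1/87884 = 263651/87884 ≈ 3.0000)
C + H = 263651/87884 + 32076 = 2819230835/87884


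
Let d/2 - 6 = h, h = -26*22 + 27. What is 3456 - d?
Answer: 4534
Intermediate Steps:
h = -545 (h = -572 + 27 = -545)
d = -1078 (d = 12 + 2*(-545) = 12 - 1090 = -1078)
3456 - d = 3456 - 1*(-1078) = 3456 + 1078 = 4534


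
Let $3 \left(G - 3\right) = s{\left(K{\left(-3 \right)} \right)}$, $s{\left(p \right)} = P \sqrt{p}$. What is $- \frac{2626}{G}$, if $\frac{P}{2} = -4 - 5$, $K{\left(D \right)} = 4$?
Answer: $\frac{2626}{9} \approx 291.78$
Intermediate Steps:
$P = -18$ ($P = 2 \left(-4 - 5\right) = 2 \left(-9\right) = -18$)
$s{\left(p \right)} = - 18 \sqrt{p}$
$G = -9$ ($G = 3 + \frac{\left(-18\right) \sqrt{4}}{3} = 3 + \frac{\left(-18\right) 2}{3} = 3 + \frac{1}{3} \left(-36\right) = 3 - 12 = -9$)
$- \frac{2626}{G} = - \frac{2626}{-9} = \left(-2626\right) \left(- \frac{1}{9}\right) = \frac{2626}{9}$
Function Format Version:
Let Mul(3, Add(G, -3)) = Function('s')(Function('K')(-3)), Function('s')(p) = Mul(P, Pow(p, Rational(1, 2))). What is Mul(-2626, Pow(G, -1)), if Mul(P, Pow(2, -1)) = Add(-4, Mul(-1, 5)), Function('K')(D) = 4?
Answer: Rational(2626, 9) ≈ 291.78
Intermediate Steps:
P = -18 (P = Mul(2, Add(-4, Mul(-1, 5))) = Mul(2, Add(-4, -5)) = Mul(2, -9) = -18)
Function('s')(p) = Mul(-18, Pow(p, Rational(1, 2)))
G = -9 (G = Add(3, Mul(Rational(1, 3), Mul(-18, Pow(4, Rational(1, 2))))) = Add(3, Mul(Rational(1, 3), Mul(-18, 2))) = Add(3, Mul(Rational(1, 3), -36)) = Add(3, -12) = -9)
Mul(-2626, Pow(G, -1)) = Mul(-2626, Pow(-9, -1)) = Mul(-2626, Rational(-1, 9)) = Rational(2626, 9)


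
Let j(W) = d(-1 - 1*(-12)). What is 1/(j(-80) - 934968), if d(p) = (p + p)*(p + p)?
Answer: -1/934484 ≈ -1.0701e-6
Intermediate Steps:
d(p) = 4*p² (d(p) = (2*p)*(2*p) = 4*p²)
j(W) = 484 (j(W) = 4*(-1 - 1*(-12))² = 4*(-1 + 12)² = 4*11² = 4*121 = 484)
1/(j(-80) - 934968) = 1/(484 - 934968) = 1/(-934484) = -1/934484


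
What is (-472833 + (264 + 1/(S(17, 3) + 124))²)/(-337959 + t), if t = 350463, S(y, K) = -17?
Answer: -576932377/17894787 ≈ -32.240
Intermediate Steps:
(-472833 + (264 + 1/(S(17, 3) + 124))²)/(-337959 + t) = (-472833 + (264 + 1/(-17 + 124))²)/(-337959 + 350463) = (-472833 + (264 + 1/107)²)/12504 = (-472833 + (264 + 1/107)²)*(1/12504) = (-472833 + (28249/107)²)*(1/12504) = (-472833 + 798006001/11449)*(1/12504) = -4615459016/11449*1/12504 = -576932377/17894787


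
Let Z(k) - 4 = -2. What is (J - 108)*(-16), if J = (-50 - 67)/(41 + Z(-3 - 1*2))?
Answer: 76176/43 ≈ 1771.5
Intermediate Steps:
Z(k) = 2 (Z(k) = 4 - 2 = 2)
J = -117/43 (J = (-50 - 67)/(41 + 2) = -117/43 ≈ -2.7209)
(J - 108)*(-16) = (-117/43 - 108)*(-16) = -4761/43*(-16) = 76176/43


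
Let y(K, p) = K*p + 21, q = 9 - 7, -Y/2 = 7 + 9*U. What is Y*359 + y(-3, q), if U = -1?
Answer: 1451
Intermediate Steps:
Y = 4 (Y = -2*(7 + 9*(-1)) = -2*(7 - 9) = -2*(-2) = 4)
q = 2
y(K, p) = 21 + K*p
Y*359 + y(-3, q) = 4*359 + (21 - 3*2) = 1436 + (21 - 6) = 1436 + 15 = 1451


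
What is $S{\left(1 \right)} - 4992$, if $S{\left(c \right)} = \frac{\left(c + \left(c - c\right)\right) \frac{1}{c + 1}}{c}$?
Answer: $- \frac{9983}{2} \approx -4991.5$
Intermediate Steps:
$S{\left(c \right)} = \frac{1}{1 + c}$ ($S{\left(c \right)} = \frac{\left(c + 0\right) \frac{1}{1 + c}}{c} = \frac{c \frac{1}{1 + c}}{c} = \frac{1}{1 + c}$)
$S{\left(1 \right)} - 4992 = \frac{1}{1 + 1} - 4992 = \frac{1}{2} - 4992 = - \frac{9983}{2}$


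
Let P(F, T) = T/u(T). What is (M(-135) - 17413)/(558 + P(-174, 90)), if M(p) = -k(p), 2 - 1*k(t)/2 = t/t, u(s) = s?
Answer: -405/13 ≈ -31.154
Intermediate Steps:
P(F, T) = 1 (P(F, T) = T/T = 1)
k(t) = 2 (k(t) = 4 - 2*t/t = 4 - 2*1 = 4 - 2 = 2)
M(p) = -2 (M(p) = -1*2 = -2)
(M(-135) - 17413)/(558 + P(-174, 90)) = (-2 - 17413)/(558 + 1) = -17415/559 = -17415*1/559 = -405/13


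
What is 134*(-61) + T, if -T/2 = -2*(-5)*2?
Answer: -8214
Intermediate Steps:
T = -40 (T = -2*(-2*(-5))*2 = -20*2 = -2*20 = -40)
134*(-61) + T = 134*(-61) - 40 = -8174 - 40 = -8214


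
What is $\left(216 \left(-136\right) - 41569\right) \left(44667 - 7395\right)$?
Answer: $-2644262040$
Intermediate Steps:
$\left(216 \left(-136\right) - 41569\right) \left(44667 - 7395\right) = \left(-29376 - 41569\right) 37272 = \left(-70945\right) 37272 = -2644262040$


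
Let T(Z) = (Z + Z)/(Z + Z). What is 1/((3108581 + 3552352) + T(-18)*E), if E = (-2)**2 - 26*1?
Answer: 1/6660911 ≈ 1.5013e-7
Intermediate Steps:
T(Z) = 1 (T(Z) = (2*Z)/((2*Z)) = (2*Z)*(1/(2*Z)) = 1)
E = -22 (E = 4 - 26 = -22)
1/((3108581 + 3552352) + T(-18)*E) = 1/((3108581 + 3552352) + 1*(-22)) = 1/(6660933 - 22) = 1/6660911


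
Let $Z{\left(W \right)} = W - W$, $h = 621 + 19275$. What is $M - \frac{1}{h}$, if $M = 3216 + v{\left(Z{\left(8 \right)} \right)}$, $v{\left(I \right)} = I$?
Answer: $\frac{63985535}{19896} \approx 3216.0$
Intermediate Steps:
$h = 19896$
$Z{\left(W \right)} = 0$
$M = 3216$ ($M = 3216 + 0 = 3216$)
$M - \frac{1}{h} = 3216 - \frac{1}{19896} = \frac{63985535}{19896}$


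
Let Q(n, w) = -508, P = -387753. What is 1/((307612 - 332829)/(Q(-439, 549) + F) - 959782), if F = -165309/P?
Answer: -65604405/62962667717243 ≈ -1.0420e-6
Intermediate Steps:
F = 55103/129251 (F = -165309/(-387753) = -165309*(-1/387753) = 55103/129251 ≈ 0.42633)
1/((307612 - 332829)/(Q(-439, 549) + F) - 959782) = 1/((307612 - 332829)/(-508 + 55103/129251) - 959782) = 1/(-25217/(-65604405/129251) - 959782) = 1/(-25217*(-129251/65604405) - 959782) = 1/(3259322467/65604405 - 959782) = 1/(-62962667717243/65604405) = -65604405/62962667717243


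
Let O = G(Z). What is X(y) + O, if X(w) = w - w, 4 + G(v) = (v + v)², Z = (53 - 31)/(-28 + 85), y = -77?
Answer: -11060/3249 ≈ -3.4041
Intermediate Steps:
Z = 22/57 ≈ 0.38596
G(v) = -4 + 4*v² (G(v) = -4 + (v + v)² = -4 + (2*v)² = -4 + 4*v²)
X(w) = 0
O = -11060/3249 (O = -4 + 4*(22/57)² = -4 + 4*(484/3249) = -4 + 1936/3249 = -11060/3249 ≈ -3.4041)
X(y) + O = 0 - 11060/3249 = -11060/3249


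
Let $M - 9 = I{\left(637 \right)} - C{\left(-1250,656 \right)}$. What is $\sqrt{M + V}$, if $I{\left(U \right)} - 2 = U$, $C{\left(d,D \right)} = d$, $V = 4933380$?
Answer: $\sqrt{4935278} \approx 2221.5$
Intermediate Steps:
$I{\left(U \right)} = 2 + U$
$M = 1898$ ($M = 9 + \left(\left(2 + 637\right) - -1250\right) = 9 + \left(639 + 1250\right) = 9 + 1889 = 1898$)
$\sqrt{M + V} = \sqrt{1898 + 4933380} = \sqrt{4935278}$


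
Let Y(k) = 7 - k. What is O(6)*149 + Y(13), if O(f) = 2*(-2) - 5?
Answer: -1347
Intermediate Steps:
O(f) = -9 (O(f) = -4 - 5 = -9)
O(6)*149 + Y(13) = -9*149 + (7 - 1*13) = -1341 + (7 - 13) = -1341 - 6 = -1347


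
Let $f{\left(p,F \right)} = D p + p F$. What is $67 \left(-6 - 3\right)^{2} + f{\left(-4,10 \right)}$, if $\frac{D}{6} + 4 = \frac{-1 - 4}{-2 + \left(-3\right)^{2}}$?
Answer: $\frac{38501}{7} \approx 5500.1$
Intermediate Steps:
$D = - \frac{198}{7}$ ($D = -24 + 6 \frac{-1 - 4}{-2 + \left(-3\right)^{2}} = -24 + 6 \left(- \frac{5}{-2 + 9}\right) = -24 + 6 \left(- \frac{5}{7}\right) = -24 - \frac{30}{7} = - \frac{198}{7} \approx -28.286$)
$f{\left(p,F \right)} = - \frac{198 p}{7} + F p$ ($f{\left(p,F \right)} = - \frac{198 p}{7} + p F = - \frac{198 p}{7} + F p$)
$67 \left(-6 - 3\right)^{2} + f{\left(-4,10 \right)} = 67 \left(-6 - 3\right)^{2} + \frac{1}{7} \left(-4\right) \left(-198 + 7 \cdot 10\right) = 67 \left(-9\right)^{2} + \frac{1}{7} \left(-4\right) \left(-198 + 70\right) = 67 \cdot 81 + \frac{1}{7} \left(-4\right) \left(-128\right) = 5427 + \frac{512}{7} = \frac{38501}{7}$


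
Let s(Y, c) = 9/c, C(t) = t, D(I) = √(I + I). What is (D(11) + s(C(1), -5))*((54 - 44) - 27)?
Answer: 153/5 - 17*√22 ≈ -49.137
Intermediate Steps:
D(I) = √2*√I (D(I) = √(2*I) = √2*√I)
(D(11) + s(C(1), -5))*((54 - 44) - 27) = (√2*√11 + 9/(-5))*((54 - 44) - 27) = (√22 + 9*(-⅕))*(10 - 27) = (√22 - 9/5)*(-17) = (-9/5 + √22)*(-17) = 153/5 - 17*√22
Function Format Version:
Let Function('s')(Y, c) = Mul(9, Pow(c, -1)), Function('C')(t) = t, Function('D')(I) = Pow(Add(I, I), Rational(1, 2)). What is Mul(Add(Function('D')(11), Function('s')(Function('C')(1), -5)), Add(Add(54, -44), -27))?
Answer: Add(Rational(153, 5), Mul(-17, Pow(22, Rational(1, 2)))) ≈ -49.137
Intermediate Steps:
Function('D')(I) = Mul(Pow(2, Rational(1, 2)), Pow(I, Rational(1, 2))) (Function('D')(I) = Pow(Mul(2, I), Rational(1, 2)) = Mul(Pow(2, Rational(1, 2)), Pow(I, Rational(1, 2))))
Mul(Add(Function('D')(11), Function('s')(Function('C')(1), -5)), Add(Add(54, -44), -27)) = Mul(Add(Mul(Pow(2, Rational(1, 2)), Pow(11, Rational(1, 2))), Mul(9, Pow(-5, -1))), Add(Add(54, -44), -27)) = Mul(Add(Pow(22, Rational(1, 2)), Mul(9, Rational(-1, 5))), Add(10, -27)) = Mul(Add(Pow(22, Rational(1, 2)), Rational(-9, 5)), -17) = Mul(Add(Rational(-9, 5), Pow(22, Rational(1, 2))), -17) = Add(Rational(153, 5), Mul(-17, Pow(22, Rational(1, 2))))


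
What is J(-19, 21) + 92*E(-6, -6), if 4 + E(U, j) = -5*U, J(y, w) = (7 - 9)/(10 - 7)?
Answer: 7174/3 ≈ 2391.3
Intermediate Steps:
J(y, w) = -⅔ (J(y, w) = -2/3 = -2*⅓ = -⅔)
E(U, j) = -4 - 5*U
J(-19, 21) + 92*E(-6, -6) = -⅔ + 92*(-4 - 5*(-6)) = -⅔ + 92*(-4 + 30) = -⅔ + 92*26 = -⅔ + 2392 = 7174/3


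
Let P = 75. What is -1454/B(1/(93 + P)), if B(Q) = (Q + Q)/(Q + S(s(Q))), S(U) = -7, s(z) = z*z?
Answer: 854225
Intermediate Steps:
s(z) = z**2
B(Q) = 2*Q/(-7 + Q) (B(Q) = (Q + Q)/(Q - 7) = (2*Q)/(-7 + Q) = 2*Q/(-7 + Q))
-1454/B(1/(93 + P)) = -1454*(-7 + 1/(93 + 75))*(93 + 75)/2 = -1454/(2/(168*(-7 + 1/168))) = -1454/(2*(1/168)/(-7 + 1/168)) = -1454/(2*(1/168)/(-1175/168)) = -1454/(2*(1/168)*(-168/1175)) = -1454/(-2/1175) = -1454*(-1175/2) = 854225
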